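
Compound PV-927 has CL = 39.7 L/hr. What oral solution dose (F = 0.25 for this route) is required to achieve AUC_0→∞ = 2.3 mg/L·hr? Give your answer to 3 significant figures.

Dose = CL × AUC_0→∞ / F
     = 39.7 × 2.3 / 0.25 = 365.24 mg

Dose = 365 mg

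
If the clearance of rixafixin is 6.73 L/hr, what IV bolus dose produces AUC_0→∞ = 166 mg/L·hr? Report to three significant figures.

Dose_iv = CL × AUC_0→∞
     = 6.73 × 166 = 1117.18 mg

Dose = 1120 mg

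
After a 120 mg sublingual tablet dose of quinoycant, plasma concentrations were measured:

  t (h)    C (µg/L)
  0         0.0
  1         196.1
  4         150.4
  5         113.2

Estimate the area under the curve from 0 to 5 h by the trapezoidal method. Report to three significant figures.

AUC = 750 µg/L·h

Trapezoidal AUC_0→5:
  [0→1]: (0.0+196.1)/2 × 1 = 98.05
  [1→4]: (196.1+150.4)/2 × 3 = 519.75
  [4→5]: (150.4+113.2)/2 × 1 = 131.8
  Sum = 749.6 µg/L·h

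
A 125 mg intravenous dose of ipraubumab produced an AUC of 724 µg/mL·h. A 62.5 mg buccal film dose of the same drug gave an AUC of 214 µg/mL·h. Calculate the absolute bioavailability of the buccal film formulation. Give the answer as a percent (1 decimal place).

F = (AUC_ev / D_ev) / (AUC_iv / D_iv)
  = (214/62.5) / (724/125)
  = 3.424 / 5.792 = 0.5912
  = 59.12%

F = 59.1%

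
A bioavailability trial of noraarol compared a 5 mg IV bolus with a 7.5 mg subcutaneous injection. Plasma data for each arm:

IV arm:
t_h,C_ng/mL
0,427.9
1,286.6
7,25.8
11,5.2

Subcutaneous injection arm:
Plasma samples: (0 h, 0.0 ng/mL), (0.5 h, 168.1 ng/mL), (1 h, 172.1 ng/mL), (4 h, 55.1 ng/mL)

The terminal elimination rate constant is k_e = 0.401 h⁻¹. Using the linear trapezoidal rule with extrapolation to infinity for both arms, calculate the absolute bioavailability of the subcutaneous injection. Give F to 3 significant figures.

Trapezoidal AUC_0→11 (IV):
  [0→1]: (427.9+286.6)/2 × 1 = 357.25
  [1→7]: (286.6+25.8)/2 × 6 = 937.2
  [7→11]: (25.8+5.2)/2 × 4 = 62.0
  Sum = 1356.45 ng/mL·h
IV tail: 5.2/0.401 = 12.968; AUC_iv,0→∞ = 1356.45 + 12.968 = 1369.418 ng/mL·h
Trapezoidal AUC_0→4 (subcutaneous injection):
  [0→0.5]: (0.0+168.1)/2 × 0.5 = 42.025
  [0.5→1]: (168.1+172.1)/2 × 0.5 = 85.05
  [1→4]: (172.1+55.1)/2 × 3 = 340.8
  Sum = 467.875 ng/mL·h
subcutaneous injection tail: 55.1/0.401 = 137.406; AUC_ev,0→∞ = 467.875 + 137.406 = 605.281 ng/mL·h
F = (AUC_ev/D_ev)/(AUC_iv/D_iv) = (605.281/7.5)/(1369.418/5) = 80.7041/273.8836 = 0.2947

F = 0.295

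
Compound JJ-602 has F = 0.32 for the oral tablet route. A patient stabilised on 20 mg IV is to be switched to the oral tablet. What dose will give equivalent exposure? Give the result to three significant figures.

For equal systemic exposure: F × D_ev = D_iv
D_ev = D_iv / F = 20 / 0.32 = 62.5 mg

D_oral = 62.5 mg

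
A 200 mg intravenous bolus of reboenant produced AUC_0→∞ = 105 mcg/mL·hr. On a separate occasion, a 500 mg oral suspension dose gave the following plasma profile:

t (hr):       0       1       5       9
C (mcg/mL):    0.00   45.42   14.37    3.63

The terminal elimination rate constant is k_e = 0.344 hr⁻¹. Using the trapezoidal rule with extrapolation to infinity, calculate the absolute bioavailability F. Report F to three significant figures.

Trapezoidal AUC_0→9 (oral suspension):
  [0→1]: (0.00+45.42)/2 × 1 = 22.71
  [1→5]: (45.42+14.37)/2 × 4 = 119.58
  [5→9]: (14.37+3.63)/2 × 4 = 36.0
  Sum = 178.29 mcg/mL·hr
Tail: C_last/k_e = 3.63/0.344 = 10.552
AUC_0→∞ (oral suspension) = 178.29 + 10.552 = 188.842 mcg/mL·hr
F = (AUC_ev/D_ev)/(AUC_iv/D_iv) = (188.842/500)/(105/200) = 0.377684/0.525 = 0.7194

F = 0.719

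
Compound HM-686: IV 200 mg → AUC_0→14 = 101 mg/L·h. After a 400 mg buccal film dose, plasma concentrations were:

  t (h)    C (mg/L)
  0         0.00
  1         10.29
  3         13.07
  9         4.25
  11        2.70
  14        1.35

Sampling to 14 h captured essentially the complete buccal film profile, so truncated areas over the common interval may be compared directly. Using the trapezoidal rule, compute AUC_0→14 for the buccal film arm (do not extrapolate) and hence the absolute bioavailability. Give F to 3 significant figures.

F = 0.463

Trapezoidal AUC_0→14 (buccal film):
  [0→1]: (0.00+10.29)/2 × 1 = 5.145
  [1→3]: (10.29+13.07)/2 × 2 = 23.36
  [3→9]: (13.07+4.25)/2 × 6 = 51.96
  [9→11]: (4.25+2.70)/2 × 2 = 6.95
  [11→14]: (2.70+1.35)/2 × 3 = 6.075
  Sum = 93.49 mg/L·h
F = (AUC_ev/D_ev)/(AUC_iv/D_iv) = (93.49/400)/(101/200) = 0.233725/0.505 = 0.4628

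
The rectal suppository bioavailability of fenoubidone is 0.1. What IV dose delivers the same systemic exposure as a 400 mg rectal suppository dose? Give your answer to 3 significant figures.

Systemic exposure from an extravascular dose = F × D_ev, so the equivalent IV dose is F × D_ev.
D_iv = F × D_ev = 0.1 × 400 = 40 mg

D_iv = 40.0 mg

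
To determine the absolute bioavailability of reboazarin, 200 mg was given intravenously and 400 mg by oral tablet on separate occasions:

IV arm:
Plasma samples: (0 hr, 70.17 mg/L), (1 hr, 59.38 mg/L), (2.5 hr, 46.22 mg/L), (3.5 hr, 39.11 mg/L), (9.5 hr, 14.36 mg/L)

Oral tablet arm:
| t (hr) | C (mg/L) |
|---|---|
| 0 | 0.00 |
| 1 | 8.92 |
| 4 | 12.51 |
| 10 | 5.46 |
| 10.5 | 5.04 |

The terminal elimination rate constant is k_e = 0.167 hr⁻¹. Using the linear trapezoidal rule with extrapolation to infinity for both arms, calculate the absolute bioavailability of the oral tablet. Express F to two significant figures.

Trapezoidal AUC_0→9.5 (IV):
  [0→1]: (70.17+59.38)/2 × 1 = 64.775
  [1→2.5]: (59.38+46.22)/2 × 1.5 = 79.2
  [2.5→3.5]: (46.22+39.11)/2 × 1 = 42.665
  [3.5→9.5]: (39.11+14.36)/2 × 6 = 160.41
  Sum = 347.05 mg/L·hr
IV tail: 14.36/0.167 = 85.988; AUC_iv,0→∞ = 347.05 + 85.988 = 433.038 mg/L·hr
Trapezoidal AUC_0→10.5 (oral tablet):
  [0→1]: (0.00+8.92)/2 × 1 = 4.46
  [1→4]: (8.92+12.51)/2 × 3 = 32.145
  [4→10]: (12.51+5.46)/2 × 6 = 53.91
  [10→10.5]: (5.46+5.04)/2 × 0.5 = 2.625
  Sum = 93.14 mg/L·hr
oral tablet tail: 5.04/0.167 = 30.180; AUC_ev,0→∞ = 93.14 + 30.180 = 123.32 mg/L·hr
F = (AUC_ev/D_ev)/(AUC_iv/D_iv) = (123.32/400)/(433.038/200) = 0.3083/2.16519 = 0.1424

F = 0.14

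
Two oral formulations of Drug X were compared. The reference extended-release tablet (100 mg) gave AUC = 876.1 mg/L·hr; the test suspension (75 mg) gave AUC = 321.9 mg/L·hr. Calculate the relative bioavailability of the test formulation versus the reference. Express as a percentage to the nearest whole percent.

F_rel = (AUC_test/D_test) / (AUC_ref/D_ref)
      = (321.9/75) / (876.1/100)
      = 4.292 / 8.761 = 0.4899 = 48.99%

F_rel = 49%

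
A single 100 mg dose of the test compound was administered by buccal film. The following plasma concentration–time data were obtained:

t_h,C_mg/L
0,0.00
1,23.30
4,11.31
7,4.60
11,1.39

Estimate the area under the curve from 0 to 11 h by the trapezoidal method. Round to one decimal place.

Trapezoidal AUC_0→11:
  [0→1]: (0.00+23.30)/2 × 1 = 11.65
  [1→4]: (23.30+11.31)/2 × 3 = 51.915
  [4→7]: (11.31+4.60)/2 × 3 = 23.865
  [7→11]: (4.60+1.39)/2 × 4 = 11.98
  Sum = 99.41 mg/L·h

AUC = 99.4 mg/L·h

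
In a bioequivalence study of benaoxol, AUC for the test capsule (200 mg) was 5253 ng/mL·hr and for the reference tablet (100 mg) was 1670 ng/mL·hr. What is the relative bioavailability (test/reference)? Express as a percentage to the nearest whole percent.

F_rel = (AUC_test/D_test) / (AUC_ref/D_ref)
      = (5253/200) / (1670/100)
      = 26.265 / 16.7 = 1.5728 = 157.28%

F_rel = 157%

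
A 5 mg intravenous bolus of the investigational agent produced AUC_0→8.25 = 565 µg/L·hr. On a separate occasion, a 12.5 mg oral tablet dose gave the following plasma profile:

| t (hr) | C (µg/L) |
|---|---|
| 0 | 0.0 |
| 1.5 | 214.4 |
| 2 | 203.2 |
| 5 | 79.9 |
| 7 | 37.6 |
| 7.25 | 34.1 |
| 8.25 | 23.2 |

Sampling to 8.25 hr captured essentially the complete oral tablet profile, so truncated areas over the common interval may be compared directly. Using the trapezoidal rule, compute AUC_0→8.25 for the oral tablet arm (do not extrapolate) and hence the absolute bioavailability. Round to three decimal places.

F = 0.598

Trapezoidal AUC_0→8.25 (oral tablet):
  [0→1.5]: (0.0+214.4)/2 × 1.5 = 160.8
  [1.5→2]: (214.4+203.2)/2 × 0.5 = 104.4
  [2→5]: (203.2+79.9)/2 × 3 = 424.65
  [5→7]: (79.9+37.6)/2 × 2 = 117.5
  [7→7.25]: (37.6+34.1)/2 × 0.25 = 8.9625
  [7.25→8.25]: (34.1+23.2)/2 × 1 = 28.65
  Sum = 844.9625 µg/L·hr
F = (AUC_ev/D_ev)/(AUC_iv/D_iv) = (844.9625/12.5)/(565/5) = 67.597/113 = 0.5982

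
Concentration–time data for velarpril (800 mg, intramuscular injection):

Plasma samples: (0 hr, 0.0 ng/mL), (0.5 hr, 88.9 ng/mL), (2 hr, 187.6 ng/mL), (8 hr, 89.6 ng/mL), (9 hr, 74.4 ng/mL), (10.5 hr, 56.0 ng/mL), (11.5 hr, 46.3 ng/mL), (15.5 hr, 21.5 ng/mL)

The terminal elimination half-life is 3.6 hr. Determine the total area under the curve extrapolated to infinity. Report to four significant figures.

AUC = 1539 ng/mL·hr

Trapezoidal AUC_0→15.5:
  [0→0.5]: (0.0+88.9)/2 × 0.5 = 22.225
  [0.5→2]: (88.9+187.6)/2 × 1.5 = 207.375
  [2→8]: (187.6+89.6)/2 × 6 = 831.6
  [8→9]: (89.6+74.4)/2 × 1 = 82.0
  [9→10.5]: (74.4+56.0)/2 × 1.5 = 97.8
  [10.5→11.5]: (56.0+46.3)/2 × 1 = 51.15
  [11.5→15.5]: (46.3+21.5)/2 × 4 = 135.6
  Sum = 1427.75 ng/mL·hr
k_e = ln2 / t½ = 0.693147 / 3.6 = 0.1925 hr^-1
Extrapolated tail: C_last / k_e = 21.5 / 0.1925 = 111.688
AUC_0→∞ = 1427.75 + 111.688 = 1539.438 ng/mL·hr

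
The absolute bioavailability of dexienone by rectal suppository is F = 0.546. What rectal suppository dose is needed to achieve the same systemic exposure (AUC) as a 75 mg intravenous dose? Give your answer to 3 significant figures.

D_rectal = 137 mg

For equal systemic exposure: F × D_ev = D_iv
D_ev = D_iv / F = 75 / 0.546 = 137.363 mg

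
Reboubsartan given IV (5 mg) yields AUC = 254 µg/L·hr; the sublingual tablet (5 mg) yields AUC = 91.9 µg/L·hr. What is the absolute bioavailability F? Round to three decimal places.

F = 0.362

F = (AUC_ev / D_ev) / (AUC_iv / D_iv)
  = (91.9/5) / (254/5)
  = 18.38 / 50.8 = 0.3618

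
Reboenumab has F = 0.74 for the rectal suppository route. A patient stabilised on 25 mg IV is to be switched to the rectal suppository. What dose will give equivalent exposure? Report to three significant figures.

D_rectal = 33.8 mg

For equal systemic exposure: F × D_ev = D_iv
D_ev = D_iv / F = 25 / 0.74 = 33.7838 mg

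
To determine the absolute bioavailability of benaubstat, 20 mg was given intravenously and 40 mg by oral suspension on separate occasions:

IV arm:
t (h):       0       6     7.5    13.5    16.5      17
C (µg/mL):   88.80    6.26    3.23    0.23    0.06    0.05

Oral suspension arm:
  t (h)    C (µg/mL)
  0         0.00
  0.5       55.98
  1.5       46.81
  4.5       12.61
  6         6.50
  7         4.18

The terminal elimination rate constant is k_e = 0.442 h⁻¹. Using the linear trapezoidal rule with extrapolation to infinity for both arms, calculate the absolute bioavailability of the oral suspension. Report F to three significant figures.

Trapezoidal AUC_0→17 (IV):
  [0→6]: (88.80+6.26)/2 × 6 = 285.18
  [6→7.5]: (6.26+3.23)/2 × 1.5 = 7.1175
  [7.5→13.5]: (3.23+0.23)/2 × 6 = 10.38
  [13.5→16.5]: (0.23+0.06)/2 × 3 = 0.435
  [16.5→17]: (0.06+0.05)/2 × 0.5 = 0.0275
  Sum = 303.14 µg/mL·h
IV tail: 0.05/0.442 = 0.113; AUC_iv,0→∞ = 303.14 + 0.113 = 303.253 µg/mL·h
Trapezoidal AUC_0→7 (oral suspension):
  [0→0.5]: (0.00+55.98)/2 × 0.5 = 13.995
  [0.5→1.5]: (55.98+46.81)/2 × 1 = 51.395
  [1.5→4.5]: (46.81+12.61)/2 × 3 = 89.13
  [4.5→6]: (12.61+6.50)/2 × 1.5 = 14.3325
  [6→7]: (6.50+4.18)/2 × 1 = 5.34
  Sum = 174.1925 µg/mL·h
oral suspension tail: 4.18/0.442 = 9.457; AUC_ev,0→∞ = 174.1925 + 9.457 = 183.6495 µg/mL·h
F = (AUC_ev/D_ev)/(AUC_iv/D_iv) = (183.6495/40)/(303.253/20) = 4.5912375/15.16265 = 0.3028

F = 0.303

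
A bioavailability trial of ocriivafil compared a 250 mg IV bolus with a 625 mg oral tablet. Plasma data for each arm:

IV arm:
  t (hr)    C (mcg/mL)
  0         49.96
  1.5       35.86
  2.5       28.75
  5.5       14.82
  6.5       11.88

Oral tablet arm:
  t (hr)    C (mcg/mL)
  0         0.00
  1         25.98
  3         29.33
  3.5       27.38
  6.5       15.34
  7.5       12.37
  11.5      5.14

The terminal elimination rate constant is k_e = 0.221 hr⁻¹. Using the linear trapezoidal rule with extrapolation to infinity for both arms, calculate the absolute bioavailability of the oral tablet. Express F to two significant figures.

Trapezoidal AUC_0→6.5 (IV):
  [0→1.5]: (49.96+35.86)/2 × 1.5 = 64.365
  [1.5→2.5]: (35.86+28.75)/2 × 1 = 32.305
  [2.5→5.5]: (28.75+14.82)/2 × 3 = 65.355
  [5.5→6.5]: (14.82+11.88)/2 × 1 = 13.35
  Sum = 175.375 mcg/mL·hr
IV tail: 11.88/0.221 = 53.756; AUC_iv,0→∞ = 175.375 + 53.756 = 229.131 mcg/mL·hr
Trapezoidal AUC_0→11.5 (oral tablet):
  [0→1]: (0.00+25.98)/2 × 1 = 12.99
  [1→3]: (25.98+29.33)/2 × 2 = 55.31
  [3→3.5]: (29.33+27.38)/2 × 0.5 = 14.1775
  [3.5→6.5]: (27.38+15.34)/2 × 3 = 64.08
  [6.5→7.5]: (15.34+12.37)/2 × 1 = 13.855
  [7.5→11.5]: (12.37+5.14)/2 × 4 = 35.02
  Sum = 195.4325 mcg/mL·hr
oral tablet tail: 5.14/0.221 = 23.258; AUC_ev,0→∞ = 195.4325 + 23.258 = 218.6905 mcg/mL·hr
F = (AUC_ev/D_ev)/(AUC_iv/D_iv) = (218.6905/625)/(229.131/250) = 0.3499048/0.916524 = 0.3818

F = 0.38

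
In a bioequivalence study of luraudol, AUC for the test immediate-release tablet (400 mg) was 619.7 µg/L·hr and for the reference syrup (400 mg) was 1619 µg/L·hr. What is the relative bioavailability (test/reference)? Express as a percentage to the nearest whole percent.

F_rel = 38%

F_rel = (AUC_test/D_test) / (AUC_ref/D_ref)
      = (619.7/400) / (1619/400)
      = 1.54925 / 4.0475 = 0.3828 = 38.28%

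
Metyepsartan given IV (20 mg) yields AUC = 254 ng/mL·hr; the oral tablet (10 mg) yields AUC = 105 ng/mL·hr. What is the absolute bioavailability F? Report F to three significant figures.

F = 0.827

F = (AUC_ev / D_ev) / (AUC_iv / D_iv)
  = (105/10) / (254/20)
  = 10.5 / 12.7 = 0.8268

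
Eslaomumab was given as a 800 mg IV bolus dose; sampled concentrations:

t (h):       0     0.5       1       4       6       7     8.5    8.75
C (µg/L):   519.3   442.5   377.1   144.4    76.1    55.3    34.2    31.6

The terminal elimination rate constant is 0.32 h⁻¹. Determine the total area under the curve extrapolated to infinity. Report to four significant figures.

Trapezoidal AUC_0→8.75:
  [0→0.5]: (519.3+442.5)/2 × 0.5 = 240.45
  [0.5→1]: (442.5+377.1)/2 × 0.5 = 204.9
  [1→4]: (377.1+144.4)/2 × 3 = 782.25
  [4→6]: (144.4+76.1)/2 × 2 = 220.5
  [6→7]: (76.1+55.3)/2 × 1 = 65.7
  [7→8.5]: (55.3+34.2)/2 × 1.5 = 67.125
  [8.5→8.75]: (34.2+31.6)/2 × 0.25 = 8.225
  Sum = 1589.15 µg/L·h
Extrapolated tail: C_last / k_e = 31.6 / 0.32 = 98.750
AUC_0→∞ = 1589.15 + 98.750 = 1687.9 µg/L·h

AUC = 1688 µg/L·h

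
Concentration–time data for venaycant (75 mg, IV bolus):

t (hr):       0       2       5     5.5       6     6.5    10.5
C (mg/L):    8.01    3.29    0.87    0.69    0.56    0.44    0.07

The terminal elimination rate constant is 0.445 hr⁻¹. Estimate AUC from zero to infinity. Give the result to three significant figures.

Trapezoidal AUC_0→10.5:
  [0→2]: (8.01+3.29)/2 × 2 = 11.3
  [2→5]: (3.29+0.87)/2 × 3 = 6.24
  [5→5.5]: (0.87+0.69)/2 × 0.5 = 0.39
  [5.5→6]: (0.69+0.56)/2 × 0.5 = 0.3125
  [6→6.5]: (0.56+0.44)/2 × 0.5 = 0.25
  [6.5→10.5]: (0.44+0.07)/2 × 4 = 1.02
  Sum = 19.5125 mg/L·hr
Extrapolated tail: C_last / k_e = 0.07 / 0.445 = 0.157
AUC_0→∞ = 19.5125 + 0.157 = 19.6695 mg/L·hr

AUC = 19.7 mg/L·hr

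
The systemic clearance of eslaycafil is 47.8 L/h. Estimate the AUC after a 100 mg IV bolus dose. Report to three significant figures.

AUC_0→∞ = Dose_iv / CL
        = 100 / 47.8 = 2.09205 mg/L·h

AUC = 2.09 mg/L·h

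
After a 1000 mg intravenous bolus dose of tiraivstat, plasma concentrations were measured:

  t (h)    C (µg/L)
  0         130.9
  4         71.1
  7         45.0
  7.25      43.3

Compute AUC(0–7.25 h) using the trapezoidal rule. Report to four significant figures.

AUC = 589.2 µg/L·h

Trapezoidal AUC_0→7.25:
  [0→4]: (130.9+71.1)/2 × 4 = 404.0
  [4→7]: (71.1+45.0)/2 × 3 = 174.15
  [7→7.25]: (45.0+43.3)/2 × 0.25 = 11.0375
  Sum = 589.1875 µg/L·h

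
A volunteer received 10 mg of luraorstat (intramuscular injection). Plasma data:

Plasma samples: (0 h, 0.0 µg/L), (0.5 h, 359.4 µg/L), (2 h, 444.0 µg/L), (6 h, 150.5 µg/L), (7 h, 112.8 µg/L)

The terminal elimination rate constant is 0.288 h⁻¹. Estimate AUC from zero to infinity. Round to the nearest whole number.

AUC = 2405 µg/L·h

Trapezoidal AUC_0→7:
  [0→0.5]: (0.0+359.4)/2 × 0.5 = 89.85
  [0.5→2]: (359.4+444.0)/2 × 1.5 = 602.55
  [2→6]: (444.0+150.5)/2 × 4 = 1189.0
  [6→7]: (150.5+112.8)/2 × 1 = 131.65
  Sum = 2013.05 µg/L·h
Extrapolated tail: C_last / k_e = 112.8 / 0.288 = 391.667
AUC_0→∞ = 2013.05 + 391.667 = 2404.717 µg/L·h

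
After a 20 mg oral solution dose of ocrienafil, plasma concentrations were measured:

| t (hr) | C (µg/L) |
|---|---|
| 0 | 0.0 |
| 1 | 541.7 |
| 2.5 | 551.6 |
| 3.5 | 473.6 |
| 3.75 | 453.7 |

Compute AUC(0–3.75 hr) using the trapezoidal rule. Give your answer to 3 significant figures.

AUC = 1720 µg/L·hr

Trapezoidal AUC_0→3.75:
  [0→1]: (0.0+541.7)/2 × 1 = 270.85
  [1→2.5]: (541.7+551.6)/2 × 1.5 = 819.975
  [2.5→3.5]: (551.6+473.6)/2 × 1 = 512.6
  [3.5→3.75]: (473.6+453.7)/2 × 0.25 = 115.9125
  Sum = 1719.3375 µg/L·hr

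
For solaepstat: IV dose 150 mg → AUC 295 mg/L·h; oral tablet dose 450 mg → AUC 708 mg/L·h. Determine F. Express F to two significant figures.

F = (AUC_ev / D_ev) / (AUC_iv / D_iv)
  = (708/450) / (295/150)
  = 1.57333 / 1.96667 = 0.8000

F = 0.80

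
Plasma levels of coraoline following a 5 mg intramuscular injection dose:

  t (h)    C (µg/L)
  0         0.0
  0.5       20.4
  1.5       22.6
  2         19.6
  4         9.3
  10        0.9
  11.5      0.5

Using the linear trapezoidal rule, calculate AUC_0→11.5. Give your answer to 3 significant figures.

Trapezoidal AUC_0→11.5:
  [0→0.5]: (0.0+20.4)/2 × 0.5 = 5.1
  [0.5→1.5]: (20.4+22.6)/2 × 1 = 21.5
  [1.5→2]: (22.6+19.6)/2 × 0.5 = 10.55
  [2→4]: (19.6+9.3)/2 × 2 = 28.9
  [4→10]: (9.3+0.9)/2 × 6 = 30.6
  [10→11.5]: (0.9+0.5)/2 × 1.5 = 1.05
  Sum = 97.7 µg/L·h

AUC = 97.7 µg/L·h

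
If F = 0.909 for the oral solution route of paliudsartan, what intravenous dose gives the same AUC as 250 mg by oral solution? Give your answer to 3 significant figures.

Systemic exposure from an extravascular dose = F × D_ev, so the equivalent IV dose is F × D_ev.
D_iv = F × D_ev = 0.909 × 250 = 227.25 mg

D_iv = 227 mg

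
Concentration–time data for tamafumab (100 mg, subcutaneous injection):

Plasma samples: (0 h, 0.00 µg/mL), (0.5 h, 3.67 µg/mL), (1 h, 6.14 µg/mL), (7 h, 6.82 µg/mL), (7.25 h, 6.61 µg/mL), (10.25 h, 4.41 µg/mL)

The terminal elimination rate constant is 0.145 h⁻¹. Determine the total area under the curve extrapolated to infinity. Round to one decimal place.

AUC = 90.9 µg/mL·h

Trapezoidal AUC_0→10.25:
  [0→0.5]: (0.00+3.67)/2 × 0.5 = 0.9175
  [0.5→1]: (3.67+6.14)/2 × 0.5 = 2.4525
  [1→7]: (6.14+6.82)/2 × 6 = 38.88
  [7→7.25]: (6.82+6.61)/2 × 0.25 = 1.67875
  [7.25→10.25]: (6.61+4.41)/2 × 3 = 16.53
  Sum = 60.45875 µg/mL·h
Extrapolated tail: C_last / k_e = 4.41 / 0.145 = 30.414
AUC_0→∞ = 60.45875 + 30.414 = 90.87275 µg/mL·h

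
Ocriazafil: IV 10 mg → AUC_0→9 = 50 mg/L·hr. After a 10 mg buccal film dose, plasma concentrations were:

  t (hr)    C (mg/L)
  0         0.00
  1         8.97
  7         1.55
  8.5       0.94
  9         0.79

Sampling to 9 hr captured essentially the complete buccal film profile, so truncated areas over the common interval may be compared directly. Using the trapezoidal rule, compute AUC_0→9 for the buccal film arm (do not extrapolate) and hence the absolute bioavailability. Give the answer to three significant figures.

Trapezoidal AUC_0→9 (buccal film):
  [0→1]: (0.00+8.97)/2 × 1 = 4.485
  [1→7]: (8.97+1.55)/2 × 6 = 31.56
  [7→8.5]: (1.55+0.94)/2 × 1.5 = 1.8675
  [8.5→9]: (0.94+0.79)/2 × 0.5 = 0.4325
  Sum = 38.345 mg/L·hr
F = (AUC_ev/D_ev)/(AUC_iv/D_iv) = (38.345/10)/(50/10) = 3.8345/5 = 0.7669

F = 0.767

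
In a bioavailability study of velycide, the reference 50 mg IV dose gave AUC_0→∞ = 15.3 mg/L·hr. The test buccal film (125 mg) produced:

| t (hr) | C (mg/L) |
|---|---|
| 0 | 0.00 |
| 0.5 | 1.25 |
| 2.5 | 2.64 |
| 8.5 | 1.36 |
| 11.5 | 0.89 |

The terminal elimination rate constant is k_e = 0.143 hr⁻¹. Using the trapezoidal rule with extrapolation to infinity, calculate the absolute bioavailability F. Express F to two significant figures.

F = 0.67

Trapezoidal AUC_0→11.5 (buccal film):
  [0→0.5]: (0.00+1.25)/2 × 0.5 = 0.3125
  [0.5→2.5]: (1.25+2.64)/2 × 2 = 3.89
  [2.5→8.5]: (2.64+1.36)/2 × 6 = 12.0
  [8.5→11.5]: (1.36+0.89)/2 × 3 = 3.375
  Sum = 19.5775 mg/L·hr
Tail: C_last/k_e = 0.89/0.143 = 6.224
AUC_0→∞ (buccal film) = 19.5775 + 6.224 = 25.8015 mg/L·hr
F = (AUC_ev/D_ev)/(AUC_iv/D_iv) = (25.8015/125)/(15.3/50) = 0.206412/0.306 = 0.6745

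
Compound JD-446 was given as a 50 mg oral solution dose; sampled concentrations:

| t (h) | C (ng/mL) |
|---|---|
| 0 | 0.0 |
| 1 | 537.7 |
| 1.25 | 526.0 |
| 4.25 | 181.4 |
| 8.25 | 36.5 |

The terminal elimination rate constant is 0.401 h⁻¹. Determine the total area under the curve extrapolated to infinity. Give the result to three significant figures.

Trapezoidal AUC_0→8.25:
  [0→1]: (0.0+537.7)/2 × 1 = 268.85
  [1→1.25]: (537.7+526.0)/2 × 0.25 = 132.9625
  [1.25→4.25]: (526.0+181.4)/2 × 3 = 1061.1
  [4.25→8.25]: (181.4+36.5)/2 × 4 = 435.8
  Sum = 1898.7125 ng/mL·h
Extrapolated tail: C_last / k_e = 36.5 / 0.401 = 91.022
AUC_0→∞ = 1898.7125 + 91.022 = 1989.7345 ng/mL·h

AUC = 1990 ng/mL·h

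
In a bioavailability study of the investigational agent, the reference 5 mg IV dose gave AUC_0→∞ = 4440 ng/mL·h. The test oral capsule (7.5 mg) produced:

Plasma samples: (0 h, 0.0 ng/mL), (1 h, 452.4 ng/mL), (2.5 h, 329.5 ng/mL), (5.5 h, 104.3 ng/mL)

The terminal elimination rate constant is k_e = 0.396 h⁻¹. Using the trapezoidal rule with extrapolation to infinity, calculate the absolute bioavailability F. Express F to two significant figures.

Trapezoidal AUC_0→5.5 (oral capsule):
  [0→1]: (0.0+452.4)/2 × 1 = 226.2
  [1→2.5]: (452.4+329.5)/2 × 1.5 = 586.425
  [2.5→5.5]: (329.5+104.3)/2 × 3 = 650.7
  Sum = 1463.325 ng/mL·h
Tail: C_last/k_e = 104.3/0.396 = 263.384
AUC_0→∞ (oral capsule) = 1463.325 + 263.384 = 1726.709 ng/mL·h
F = (AUC_ev/D_ev)/(AUC_iv/D_iv) = (1726.709/7.5)/(4440/5) = 230.228/888 = 0.2593

F = 0.26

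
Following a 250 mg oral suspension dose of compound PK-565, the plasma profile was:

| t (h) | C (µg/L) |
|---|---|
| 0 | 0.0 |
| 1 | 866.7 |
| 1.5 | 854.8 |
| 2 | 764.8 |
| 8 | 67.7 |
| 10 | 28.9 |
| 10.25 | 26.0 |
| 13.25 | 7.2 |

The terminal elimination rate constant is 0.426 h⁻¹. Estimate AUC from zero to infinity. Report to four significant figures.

Trapezoidal AUC_0→13.25:
  [0→1]: (0.0+866.7)/2 × 1 = 433.35
  [1→1.5]: (866.7+854.8)/2 × 0.5 = 430.375
  [1.5→2]: (854.8+764.8)/2 × 0.5 = 404.9
  [2→8]: (764.8+67.7)/2 × 6 = 2497.5
  [8→10]: (67.7+28.9)/2 × 2 = 96.6
  [10→10.25]: (28.9+26.0)/2 × 0.25 = 6.8625
  [10.25→13.25]: (26.0+7.2)/2 × 3 = 49.8
  Sum = 3919.3875 µg/L·h
Extrapolated tail: C_last / k_e = 7.2 / 0.426 = 16.901
AUC_0→∞ = 3919.3875 + 16.901 = 3936.2885 µg/L·h

AUC = 3936 µg/L·h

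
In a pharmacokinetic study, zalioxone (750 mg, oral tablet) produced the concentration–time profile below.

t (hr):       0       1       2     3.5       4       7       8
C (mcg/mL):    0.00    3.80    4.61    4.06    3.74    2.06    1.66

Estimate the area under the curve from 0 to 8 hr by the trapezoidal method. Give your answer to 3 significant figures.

Trapezoidal AUC_0→8:
  [0→1]: (0.00+3.80)/2 × 1 = 1.9
  [1→2]: (3.80+4.61)/2 × 1 = 4.205
  [2→3.5]: (4.61+4.06)/2 × 1.5 = 6.5025
  [3.5→4]: (4.06+3.74)/2 × 0.5 = 1.95
  [4→7]: (3.74+2.06)/2 × 3 = 8.7
  [7→8]: (2.06+1.66)/2 × 1 = 1.86
  Sum = 25.1175 mcg/mL·hr

AUC = 25.1 mcg/mL·hr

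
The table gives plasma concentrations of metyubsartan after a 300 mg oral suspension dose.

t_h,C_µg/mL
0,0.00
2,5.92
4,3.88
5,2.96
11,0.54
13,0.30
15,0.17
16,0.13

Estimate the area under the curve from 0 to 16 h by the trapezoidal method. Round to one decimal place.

AUC = 31.1 µg/mL·h

Trapezoidal AUC_0→16:
  [0→2]: (0.00+5.92)/2 × 2 = 5.92
  [2→4]: (5.92+3.88)/2 × 2 = 9.8
  [4→5]: (3.88+2.96)/2 × 1 = 3.42
  [5→11]: (2.96+0.54)/2 × 6 = 10.5
  [11→13]: (0.54+0.30)/2 × 2 = 0.84
  [13→15]: (0.30+0.17)/2 × 2 = 0.47
  [15→16]: (0.17+0.13)/2 × 1 = 0.15
  Sum = 31.1 µg/mL·h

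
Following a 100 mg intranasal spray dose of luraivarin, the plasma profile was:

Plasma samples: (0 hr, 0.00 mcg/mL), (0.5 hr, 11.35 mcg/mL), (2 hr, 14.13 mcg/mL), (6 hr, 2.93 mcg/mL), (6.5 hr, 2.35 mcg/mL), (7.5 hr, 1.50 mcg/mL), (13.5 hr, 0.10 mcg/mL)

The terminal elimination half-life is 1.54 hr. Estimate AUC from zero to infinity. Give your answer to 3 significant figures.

Trapezoidal AUC_0→13.5:
  [0→0.5]: (0.00+11.35)/2 × 0.5 = 2.8375
  [0.5→2]: (11.35+14.13)/2 × 1.5 = 19.11
  [2→6]: (14.13+2.93)/2 × 4 = 34.12
  [6→6.5]: (2.93+2.35)/2 × 0.5 = 1.32
  [6.5→7.5]: (2.35+1.50)/2 × 1 = 1.925
  [7.5→13.5]: (1.50+0.10)/2 × 6 = 4.8
  Sum = 64.1125 mcg/mL·hr
k_e = ln2 / t½ = 0.693147 / 1.54 = 0.4501 hr^-1
Extrapolated tail: C_last / k_e = 0.10 / 0.4501 = 0.222
AUC_0→∞ = 64.1125 + 0.222 = 64.3345 mcg/mL·hr

AUC = 64.3 mcg/mL·hr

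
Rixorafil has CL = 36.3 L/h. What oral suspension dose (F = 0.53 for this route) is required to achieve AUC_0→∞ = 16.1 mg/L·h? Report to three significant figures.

Dose = 1100 mg

Dose = CL × AUC_0→∞ / F
     = 36.3 × 16.1 / 0.53 = 1102.7 mg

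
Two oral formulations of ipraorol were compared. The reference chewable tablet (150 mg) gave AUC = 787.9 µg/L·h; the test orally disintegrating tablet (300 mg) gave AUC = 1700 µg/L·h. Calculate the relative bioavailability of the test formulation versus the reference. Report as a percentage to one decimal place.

F_rel = 107.9%

F_rel = (AUC_test/D_test) / (AUC_ref/D_ref)
      = (1700/300) / (787.9/150)
      = 5.66667 / 5.25267 = 1.0788 = 107.88%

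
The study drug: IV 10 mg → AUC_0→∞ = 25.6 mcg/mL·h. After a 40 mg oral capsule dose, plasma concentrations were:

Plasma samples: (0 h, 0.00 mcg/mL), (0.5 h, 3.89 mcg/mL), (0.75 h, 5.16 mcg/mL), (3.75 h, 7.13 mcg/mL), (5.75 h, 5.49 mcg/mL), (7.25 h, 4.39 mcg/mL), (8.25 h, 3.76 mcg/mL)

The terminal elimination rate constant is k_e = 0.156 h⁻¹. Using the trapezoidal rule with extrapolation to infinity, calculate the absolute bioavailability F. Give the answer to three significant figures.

Trapezoidal AUC_0→8.25 (oral capsule):
  [0→0.5]: (0.00+3.89)/2 × 0.5 = 0.9725
  [0.5→0.75]: (3.89+5.16)/2 × 0.25 = 1.13125
  [0.75→3.75]: (5.16+7.13)/2 × 3 = 18.435
  [3.75→5.75]: (7.13+5.49)/2 × 2 = 12.62
  [5.75→7.25]: (5.49+4.39)/2 × 1.5 = 7.41
  [7.25→8.25]: (4.39+3.76)/2 × 1 = 4.075
  Sum = 44.64375 mcg/mL·h
Tail: C_last/k_e = 3.76/0.156 = 24.103
AUC_0→∞ (oral capsule) = 44.64375 + 24.103 = 68.74675 mcg/mL·h
F = (AUC_ev/D_ev)/(AUC_iv/D_iv) = (68.74675/40)/(25.6/10) = 1.71867/2.56 = 0.6714

F = 0.671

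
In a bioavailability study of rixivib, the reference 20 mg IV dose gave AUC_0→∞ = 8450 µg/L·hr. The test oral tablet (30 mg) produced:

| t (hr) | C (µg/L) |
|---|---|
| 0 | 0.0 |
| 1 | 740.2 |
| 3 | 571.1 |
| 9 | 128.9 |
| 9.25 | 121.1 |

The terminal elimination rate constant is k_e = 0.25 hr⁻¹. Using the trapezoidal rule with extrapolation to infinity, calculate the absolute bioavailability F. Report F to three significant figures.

F = 0.339

Trapezoidal AUC_0→9.25 (oral tablet):
  [0→1]: (0.0+740.2)/2 × 1 = 370.1
  [1→3]: (740.2+571.1)/2 × 2 = 1311.3
  [3→9]: (571.1+128.9)/2 × 6 = 2100.0
  [9→9.25]: (128.9+121.1)/2 × 0.25 = 31.25
  Sum = 3812.65 µg/L·hr
Tail: C_last/k_e = 121.1/0.25 = 484.400
AUC_0→∞ (oral tablet) = 3812.65 + 484.400 = 4297.05 µg/L·hr
F = (AUC_ev/D_ev)/(AUC_iv/D_iv) = (4297.05/30)/(8450/20) = 143.235/422.5 = 0.3390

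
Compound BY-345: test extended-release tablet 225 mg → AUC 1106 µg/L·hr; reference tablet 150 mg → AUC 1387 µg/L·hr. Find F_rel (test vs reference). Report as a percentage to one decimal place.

F_rel = 53.2%

F_rel = (AUC_test/D_test) / (AUC_ref/D_ref)
      = (1106/225) / (1387/150)
      = 4.91556 / 9.24667 = 0.5316 = 53.16%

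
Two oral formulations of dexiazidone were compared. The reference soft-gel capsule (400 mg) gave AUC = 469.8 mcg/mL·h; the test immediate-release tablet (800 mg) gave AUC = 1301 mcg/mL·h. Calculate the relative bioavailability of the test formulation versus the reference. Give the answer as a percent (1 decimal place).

F_rel = (AUC_test/D_test) / (AUC_ref/D_ref)
      = (1301/800) / (469.8/400)
      = 1.62625 / 1.1745 = 1.3846 = 138.46%

F_rel = 138.5%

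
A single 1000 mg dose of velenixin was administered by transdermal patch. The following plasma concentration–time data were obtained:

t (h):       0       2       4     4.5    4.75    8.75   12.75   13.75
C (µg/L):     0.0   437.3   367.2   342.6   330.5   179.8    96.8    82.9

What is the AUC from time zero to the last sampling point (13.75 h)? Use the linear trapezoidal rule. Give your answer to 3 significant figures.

Trapezoidal AUC_0→13.75:
  [0→2]: (0.0+437.3)/2 × 2 = 437.3
  [2→4]: (437.3+367.2)/2 × 2 = 804.5
  [4→4.5]: (367.2+342.6)/2 × 0.5 = 177.45
  [4.5→4.75]: (342.6+330.5)/2 × 0.25 = 84.1375
  [4.75→8.75]: (330.5+179.8)/2 × 4 = 1020.6
  [8.75→12.75]: (179.8+96.8)/2 × 4 = 553.2
  [12.75→13.75]: (96.8+82.9)/2 × 1 = 89.85
  Sum = 3167.0375 µg/L·h

AUC = 3170 µg/L·h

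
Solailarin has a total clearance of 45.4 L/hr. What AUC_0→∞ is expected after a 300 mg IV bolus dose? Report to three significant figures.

AUC = 6.61 mg/L·hr

AUC_0→∞ = Dose_iv / CL
        = 300 / 45.4 = 6.60793 mg/L·hr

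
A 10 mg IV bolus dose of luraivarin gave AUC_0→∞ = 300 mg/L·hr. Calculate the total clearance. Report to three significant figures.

CL = 0.0333 L/hr

CL = Dose_iv / AUC_0→∞
   = 10 / 300 = 0.0333333 L/hr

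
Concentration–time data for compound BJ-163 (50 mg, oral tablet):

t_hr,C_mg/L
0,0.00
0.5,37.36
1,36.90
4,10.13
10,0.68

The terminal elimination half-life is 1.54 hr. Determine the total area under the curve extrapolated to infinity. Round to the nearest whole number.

Trapezoidal AUC_0→10:
  [0→0.5]: (0.00+37.36)/2 × 0.5 = 9.34
  [0.5→1]: (37.36+36.90)/2 × 0.5 = 18.565
  [1→4]: (36.90+10.13)/2 × 3 = 70.545
  [4→10]: (10.13+0.68)/2 × 6 = 32.43
  Sum = 130.88 mg/L·hr
k_e = ln2 / t½ = 0.693147 / 1.54 = 0.4501 hr^-1
Extrapolated tail: C_last / k_e = 0.68 / 0.4501 = 1.511
AUC_0→∞ = 130.88 + 1.511 = 132.391 mg/L·hr

AUC = 132 mg/L·hr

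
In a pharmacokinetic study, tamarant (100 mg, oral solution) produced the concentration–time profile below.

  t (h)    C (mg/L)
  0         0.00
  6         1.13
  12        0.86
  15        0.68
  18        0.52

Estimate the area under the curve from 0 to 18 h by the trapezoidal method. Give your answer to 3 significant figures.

AUC = 13.5 mg/L·h

Trapezoidal AUC_0→18:
  [0→6]: (0.00+1.13)/2 × 6 = 3.39
  [6→12]: (1.13+0.86)/2 × 6 = 5.97
  [12→15]: (0.86+0.68)/2 × 3 = 2.31
  [15→18]: (0.68+0.52)/2 × 3 = 1.8
  Sum = 13.47 mg/L·h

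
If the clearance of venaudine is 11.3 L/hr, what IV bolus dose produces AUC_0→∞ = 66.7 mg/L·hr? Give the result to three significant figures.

Dose = 754 mg

Dose_iv = CL × AUC_0→∞
     = 11.3 × 66.7 = 753.71 mg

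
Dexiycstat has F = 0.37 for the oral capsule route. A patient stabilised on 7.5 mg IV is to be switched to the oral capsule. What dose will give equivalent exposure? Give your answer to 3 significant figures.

For equal systemic exposure: F × D_ev = D_iv
D_ev = D_iv / F = 7.5 / 0.37 = 20.2703 mg

D_oral = 20.3 mg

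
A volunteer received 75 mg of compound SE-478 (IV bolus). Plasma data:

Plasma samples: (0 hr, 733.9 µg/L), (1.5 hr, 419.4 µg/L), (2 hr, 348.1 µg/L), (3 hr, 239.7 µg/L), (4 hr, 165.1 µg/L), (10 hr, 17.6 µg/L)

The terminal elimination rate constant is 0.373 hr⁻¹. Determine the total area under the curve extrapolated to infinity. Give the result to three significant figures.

Trapezoidal AUC_0→10:
  [0→1.5]: (733.9+419.4)/2 × 1.5 = 864.975
  [1.5→2]: (419.4+348.1)/2 × 0.5 = 191.875
  [2→3]: (348.1+239.7)/2 × 1 = 293.9
  [3→4]: (239.7+165.1)/2 × 1 = 202.4
  [4→10]: (165.1+17.6)/2 × 6 = 548.1
  Sum = 2101.25 µg/L·hr
Extrapolated tail: C_last / k_e = 17.6 / 0.373 = 47.185
AUC_0→∞ = 2101.25 + 47.185 = 2148.435 µg/L·hr

AUC = 2150 µg/L·hr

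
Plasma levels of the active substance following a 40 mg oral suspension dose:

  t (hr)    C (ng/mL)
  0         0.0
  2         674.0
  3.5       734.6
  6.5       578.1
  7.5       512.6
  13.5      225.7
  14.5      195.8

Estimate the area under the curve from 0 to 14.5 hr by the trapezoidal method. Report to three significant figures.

Trapezoidal AUC_0→14.5:
  [0→2]: (0.0+674.0)/2 × 2 = 674.0
  [2→3.5]: (674.0+734.6)/2 × 1.5 = 1056.45
  [3.5→6.5]: (734.6+578.1)/2 × 3 = 1969.05
  [6.5→7.5]: (578.1+512.6)/2 × 1 = 545.35
  [7.5→13.5]: (512.6+225.7)/2 × 6 = 2214.9
  [13.5→14.5]: (225.7+195.8)/2 × 1 = 210.75
  Sum = 6670.5 ng/mL·hr

AUC = 6670 ng/mL·hr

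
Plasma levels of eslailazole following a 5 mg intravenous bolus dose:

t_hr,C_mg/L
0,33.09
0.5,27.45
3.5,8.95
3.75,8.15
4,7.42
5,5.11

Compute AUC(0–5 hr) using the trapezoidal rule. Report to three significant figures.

AUC = 80.1 mg/L·hr

Trapezoidal AUC_0→5:
  [0→0.5]: (33.09+27.45)/2 × 0.5 = 15.135
  [0.5→3.5]: (27.45+8.95)/2 × 3 = 54.6
  [3.5→3.75]: (8.95+8.15)/2 × 0.25 = 2.1375
  [3.75→4]: (8.15+7.42)/2 × 0.25 = 1.94625
  [4→5]: (7.42+5.11)/2 × 1 = 6.265
  Sum = 80.08375 mg/L·hr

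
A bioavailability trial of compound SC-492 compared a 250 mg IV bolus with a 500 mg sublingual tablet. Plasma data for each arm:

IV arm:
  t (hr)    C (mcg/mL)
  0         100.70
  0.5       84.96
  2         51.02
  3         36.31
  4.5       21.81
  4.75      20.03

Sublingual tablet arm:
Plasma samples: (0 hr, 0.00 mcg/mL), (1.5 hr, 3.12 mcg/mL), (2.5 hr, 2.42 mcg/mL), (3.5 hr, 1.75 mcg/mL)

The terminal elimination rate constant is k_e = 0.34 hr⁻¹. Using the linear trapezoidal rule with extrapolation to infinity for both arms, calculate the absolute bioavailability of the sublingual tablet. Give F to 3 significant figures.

Trapezoidal AUC_0→4.75 (IV):
  [0→0.5]: (100.70+84.96)/2 × 0.5 = 46.415
  [0.5→2]: (84.96+51.02)/2 × 1.5 = 101.985
  [2→3]: (51.02+36.31)/2 × 1 = 43.665
  [3→4.5]: (36.31+21.81)/2 × 1.5 = 43.59
  [4.5→4.75]: (21.81+20.03)/2 × 0.25 = 5.23
  Sum = 240.885 mcg/mL·hr
IV tail: 20.03/0.34 = 58.912; AUC_iv,0→∞ = 240.885 + 58.912 = 299.797 mcg/mL·hr
Trapezoidal AUC_0→3.5 (sublingual tablet):
  [0→1.5]: (0.00+3.12)/2 × 1.5 = 2.34
  [1.5→2.5]: (3.12+2.42)/2 × 1 = 2.77
  [2.5→3.5]: (2.42+1.75)/2 × 1 = 2.085
  Sum = 7.195 mcg/mL·hr
sublingual tablet tail: 1.75/0.34 = 5.147; AUC_ev,0→∞ = 7.195 + 5.147 = 12.342 mcg/mL·hr
F = (AUC_ev/D_ev)/(AUC_iv/D_iv) = (12.342/500)/(299.797/250) = 0.024684/1.199188 = 0.0206

F = 0.0206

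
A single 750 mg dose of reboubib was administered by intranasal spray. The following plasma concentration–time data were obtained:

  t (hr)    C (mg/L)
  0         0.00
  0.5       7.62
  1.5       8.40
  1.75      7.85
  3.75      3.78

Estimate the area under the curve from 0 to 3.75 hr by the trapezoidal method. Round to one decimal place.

AUC = 23.6 mg/L·hr

Trapezoidal AUC_0→3.75:
  [0→0.5]: (0.00+7.62)/2 × 0.5 = 1.905
  [0.5→1.5]: (7.62+8.40)/2 × 1 = 8.01
  [1.5→1.75]: (8.40+7.85)/2 × 0.25 = 2.03125
  [1.75→3.75]: (7.85+3.78)/2 × 2 = 11.63
  Sum = 23.57625 mg/L·hr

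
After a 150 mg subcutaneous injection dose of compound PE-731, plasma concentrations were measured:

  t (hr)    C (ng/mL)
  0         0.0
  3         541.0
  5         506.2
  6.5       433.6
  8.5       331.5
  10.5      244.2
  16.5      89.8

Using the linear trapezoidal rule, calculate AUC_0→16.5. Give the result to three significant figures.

Trapezoidal AUC_0→16.5:
  [0→3]: (0.0+541.0)/2 × 3 = 811.5
  [3→5]: (541.0+506.2)/2 × 2 = 1047.2
  [5→6.5]: (506.2+433.6)/2 × 1.5 = 704.85
  [6.5→8.5]: (433.6+331.5)/2 × 2 = 765.1
  [8.5→10.5]: (331.5+244.2)/2 × 2 = 575.7
  [10.5→16.5]: (244.2+89.8)/2 × 6 = 1002.0
  Sum = 4906.35 ng/mL·hr

AUC = 4910 ng/mL·hr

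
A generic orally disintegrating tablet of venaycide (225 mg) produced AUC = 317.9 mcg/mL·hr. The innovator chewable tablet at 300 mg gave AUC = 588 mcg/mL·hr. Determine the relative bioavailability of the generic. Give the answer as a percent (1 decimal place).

F_rel = (AUC_test/D_test) / (AUC_ref/D_ref)
      = (317.9/225) / (588/300)
      = 1.41289 / 1.96 = 0.7209 = 72.09%

F_rel = 72.1%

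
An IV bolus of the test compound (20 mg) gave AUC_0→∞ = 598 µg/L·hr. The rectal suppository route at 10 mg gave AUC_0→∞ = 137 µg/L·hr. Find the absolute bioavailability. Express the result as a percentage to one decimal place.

F = (AUC_ev / D_ev) / (AUC_iv / D_iv)
  = (137/10) / (598/20)
  = 13.7 / 29.9 = 0.4582
  = 45.82%

F = 45.8%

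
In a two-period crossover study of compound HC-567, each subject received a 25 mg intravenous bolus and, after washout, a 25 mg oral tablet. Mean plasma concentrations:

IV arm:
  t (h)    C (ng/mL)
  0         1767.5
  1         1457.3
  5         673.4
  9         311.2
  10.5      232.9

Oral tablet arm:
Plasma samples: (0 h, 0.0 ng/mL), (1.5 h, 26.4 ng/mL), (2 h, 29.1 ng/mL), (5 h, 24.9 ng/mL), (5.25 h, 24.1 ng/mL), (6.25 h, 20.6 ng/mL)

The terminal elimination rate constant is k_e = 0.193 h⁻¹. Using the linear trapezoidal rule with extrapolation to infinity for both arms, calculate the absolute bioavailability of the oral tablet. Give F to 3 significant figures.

F = 0.0264

Trapezoidal AUC_0→10.5 (IV):
  [0→1]: (1767.5+1457.3)/2 × 1 = 1612.4
  [1→5]: (1457.3+673.4)/2 × 4 = 4261.4
  [5→9]: (673.4+311.2)/2 × 4 = 1969.2
  [9→10.5]: (311.2+232.9)/2 × 1.5 = 408.075
  Sum = 8251.075 ng/mL·h
IV tail: 232.9/0.193 = 1206.736; AUC_iv,0→∞ = 8251.075 + 1206.736 = 9457.811 ng/mL·h
Trapezoidal AUC_0→6.25 (oral tablet):
  [0→1.5]: (0.0+26.4)/2 × 1.5 = 19.8
  [1.5→2]: (26.4+29.1)/2 × 0.5 = 13.875
  [2→5]: (29.1+24.9)/2 × 3 = 81.0
  [5→5.25]: (24.9+24.1)/2 × 0.25 = 6.125
  [5.25→6.25]: (24.1+20.6)/2 × 1 = 22.35
  Sum = 143.15 ng/mL·h
oral tablet tail: 20.6/0.193 = 106.736; AUC_ev,0→∞ = 143.15 + 106.736 = 249.886 ng/mL·h
F = (AUC_ev/D_ev)/(AUC_iv/D_iv) = (249.886/25)/(9457.811/25) = 9.99544/378.31244 = 0.0264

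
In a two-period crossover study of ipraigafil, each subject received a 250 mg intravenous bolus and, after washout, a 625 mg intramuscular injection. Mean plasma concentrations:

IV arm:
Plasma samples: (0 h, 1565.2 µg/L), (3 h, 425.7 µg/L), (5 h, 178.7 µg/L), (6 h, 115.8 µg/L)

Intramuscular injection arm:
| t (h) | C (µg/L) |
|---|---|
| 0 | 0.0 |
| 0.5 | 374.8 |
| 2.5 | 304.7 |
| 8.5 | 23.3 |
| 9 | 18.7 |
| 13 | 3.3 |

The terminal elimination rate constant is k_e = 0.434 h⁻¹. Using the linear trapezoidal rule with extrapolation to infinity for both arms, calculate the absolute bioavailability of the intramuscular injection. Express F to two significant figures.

Trapezoidal AUC_0→6 (IV):
  [0→3]: (1565.2+425.7)/2 × 3 = 2986.35
  [3→5]: (425.7+178.7)/2 × 2 = 604.4
  [5→6]: (178.7+115.8)/2 × 1 = 147.25
  Sum = 3738.0 µg/L·h
IV tail: 115.8/0.434 = 266.820; AUC_iv,0→∞ = 3738.0 + 266.820 = 4004.82 µg/L·h
Trapezoidal AUC_0→13 (intramuscular injection):
  [0→0.5]: (0.0+374.8)/2 × 0.5 = 93.7
  [0.5→2.5]: (374.8+304.7)/2 × 2 = 679.5
  [2.5→8.5]: (304.7+23.3)/2 × 6 = 984.0
  [8.5→9]: (23.3+18.7)/2 × 0.5 = 10.5
  [9→13]: (18.7+3.3)/2 × 4 = 44.0
  Sum = 1811.7 µg/L·h
intramuscular injection tail: 3.3/0.434 = 7.604; AUC_ev,0→∞ = 1811.7 + 7.604 = 1819.304 µg/L·h
F = (AUC_ev/D_ev)/(AUC_iv/D_iv) = (1819.304/625)/(4004.82/250) = 2.9108864/16.01928 = 0.1817

F = 0.18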